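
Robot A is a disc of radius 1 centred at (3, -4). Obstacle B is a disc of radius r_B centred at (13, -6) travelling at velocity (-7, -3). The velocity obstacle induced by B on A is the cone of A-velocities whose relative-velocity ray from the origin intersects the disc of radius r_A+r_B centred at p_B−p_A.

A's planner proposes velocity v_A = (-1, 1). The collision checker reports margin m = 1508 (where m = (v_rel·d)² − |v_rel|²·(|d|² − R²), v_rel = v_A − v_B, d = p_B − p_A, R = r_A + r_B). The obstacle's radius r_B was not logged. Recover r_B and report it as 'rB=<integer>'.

m = 1508
d = (10, -2);  v_rel = (6, 4),  |v_rel|² = 52
v_rel×d = (6)·(-2) − (4)·(10) = -52
since m = R²·52 − (-52)²:  R² = (2704 + 1508) / 52 = 81
R = √81 = 9  ⇒  r_B = 9 − 1 = 8

rB=8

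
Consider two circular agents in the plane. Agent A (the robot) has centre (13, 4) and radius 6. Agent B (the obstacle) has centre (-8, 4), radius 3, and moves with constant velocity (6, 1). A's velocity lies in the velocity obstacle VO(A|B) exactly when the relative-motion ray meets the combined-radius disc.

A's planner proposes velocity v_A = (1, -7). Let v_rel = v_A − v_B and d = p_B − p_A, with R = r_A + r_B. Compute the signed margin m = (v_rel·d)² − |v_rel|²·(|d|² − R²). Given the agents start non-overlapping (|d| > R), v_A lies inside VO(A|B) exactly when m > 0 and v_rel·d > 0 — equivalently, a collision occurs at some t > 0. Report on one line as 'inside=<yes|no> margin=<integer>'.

d = (-21, 0),  |d|² = 441;  R = 6+3 = 9,  c = 441−9² = 360
v_rel = (-5, -8),  |v_rel|² = 89;  v_rel·d = (-5)·(-21) + (-8)·(0) = 105
89·t² − 210·t + 360 = 0  ⇒  m = 105² − 89·360 = -21015
m = -21015 < 0,  v_rel·d = 105 > 0  ⇒  outside

inside=no margin=-21015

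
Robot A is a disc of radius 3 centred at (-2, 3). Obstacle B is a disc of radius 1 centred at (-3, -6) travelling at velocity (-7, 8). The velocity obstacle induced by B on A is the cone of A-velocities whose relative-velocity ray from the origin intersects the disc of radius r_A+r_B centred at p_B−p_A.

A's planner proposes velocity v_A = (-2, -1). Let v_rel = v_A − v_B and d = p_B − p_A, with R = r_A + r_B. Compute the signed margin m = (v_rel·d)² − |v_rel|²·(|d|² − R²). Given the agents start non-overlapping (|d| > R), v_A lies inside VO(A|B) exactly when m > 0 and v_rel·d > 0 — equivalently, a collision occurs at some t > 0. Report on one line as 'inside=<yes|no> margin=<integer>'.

d = (-1, -9),  |d|² = 82;  R = 3+1 = 4,  c = 82−4² = 66
v_rel = (5, -9),  |v_rel|² = 106;  v_rel·d = (5)·(-1) + (-9)·(-9) = 76
106·t² − 152·t + 66 = 0  ⇒  m = 76² − 106·66 = -1220
m = -1220 < 0,  v_rel·d = 76 > 0  ⇒  outside

inside=no margin=-1220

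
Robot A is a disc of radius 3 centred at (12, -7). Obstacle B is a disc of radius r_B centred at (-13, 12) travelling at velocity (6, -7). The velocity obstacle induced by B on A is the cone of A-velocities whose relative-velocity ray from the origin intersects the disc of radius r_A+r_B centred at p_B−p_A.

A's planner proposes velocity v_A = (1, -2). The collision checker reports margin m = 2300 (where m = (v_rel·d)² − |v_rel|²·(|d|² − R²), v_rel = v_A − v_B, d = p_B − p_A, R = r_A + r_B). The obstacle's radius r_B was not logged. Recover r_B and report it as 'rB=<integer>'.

m = 2300
d = (-25, 19);  v_rel = (-5, 5),  |v_rel|² = 50
v_rel×d = (-5)·(19) − (5)·(-25) = 30
since m = R²·50 − 30²:  R² = (900 + 2300) / 50 = 64
R = √64 = 8  ⇒  r_B = 8 − 3 = 5

rB=5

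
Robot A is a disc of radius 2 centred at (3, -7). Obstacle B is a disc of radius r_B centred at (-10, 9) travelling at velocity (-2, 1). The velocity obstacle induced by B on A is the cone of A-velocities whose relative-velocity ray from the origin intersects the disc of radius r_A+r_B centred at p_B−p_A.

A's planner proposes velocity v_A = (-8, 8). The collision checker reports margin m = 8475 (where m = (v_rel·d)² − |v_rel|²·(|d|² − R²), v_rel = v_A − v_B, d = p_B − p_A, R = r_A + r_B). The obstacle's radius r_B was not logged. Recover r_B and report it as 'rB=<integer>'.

m = 8475
d = (-13, 16);  v_rel = (-6, 7),  |v_rel|² = 85
v_rel×d = (-6)·(16) − (7)·(-13) = -5
since m = R²·85 − (-5)²:  R² = (25 + 8475) / 85 = 100
R = √100 = 10  ⇒  r_B = 10 − 2 = 8

rB=8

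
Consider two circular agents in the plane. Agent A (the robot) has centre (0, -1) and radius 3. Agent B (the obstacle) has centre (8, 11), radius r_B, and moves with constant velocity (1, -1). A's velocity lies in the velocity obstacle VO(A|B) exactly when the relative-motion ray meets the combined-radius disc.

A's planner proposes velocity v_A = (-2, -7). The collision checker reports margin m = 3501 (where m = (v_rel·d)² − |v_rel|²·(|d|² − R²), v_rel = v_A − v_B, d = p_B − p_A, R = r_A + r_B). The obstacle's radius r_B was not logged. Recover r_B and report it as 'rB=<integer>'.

m = 3501
d = (8, 12);  v_rel = (-3, -6),  |v_rel|² = 45
v_rel×d = (-3)·(12) − (-6)·(8) = 12
since m = R²·45 − 12²:  R² = (144 + 3501) / 45 = 81
R = √81 = 9  ⇒  r_B = 9 − 3 = 6

rB=6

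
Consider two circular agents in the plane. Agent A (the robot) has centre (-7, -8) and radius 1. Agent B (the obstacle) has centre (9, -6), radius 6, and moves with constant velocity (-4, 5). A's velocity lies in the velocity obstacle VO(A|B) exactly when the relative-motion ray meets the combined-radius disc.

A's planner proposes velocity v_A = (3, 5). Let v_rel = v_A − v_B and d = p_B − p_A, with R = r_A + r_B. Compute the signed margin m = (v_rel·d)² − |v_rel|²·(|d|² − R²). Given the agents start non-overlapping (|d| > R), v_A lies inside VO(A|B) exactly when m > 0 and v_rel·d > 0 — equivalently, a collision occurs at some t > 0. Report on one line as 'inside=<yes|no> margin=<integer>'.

d = (16, 2),  |d|² = 260;  R = 1+6 = 7,  c = 260−7² = 211
v_rel = (7, 0),  |v_rel|² = 49;  v_rel·d = (7)·(16) + (0)·(2) = 112
49·t² − 224·t + 211 = 0  ⇒  m = 112² − 49·211 = 2205
m = 2205 > 0,  v_rel·d = 112 > 0  ⇒  inside

inside=yes margin=2205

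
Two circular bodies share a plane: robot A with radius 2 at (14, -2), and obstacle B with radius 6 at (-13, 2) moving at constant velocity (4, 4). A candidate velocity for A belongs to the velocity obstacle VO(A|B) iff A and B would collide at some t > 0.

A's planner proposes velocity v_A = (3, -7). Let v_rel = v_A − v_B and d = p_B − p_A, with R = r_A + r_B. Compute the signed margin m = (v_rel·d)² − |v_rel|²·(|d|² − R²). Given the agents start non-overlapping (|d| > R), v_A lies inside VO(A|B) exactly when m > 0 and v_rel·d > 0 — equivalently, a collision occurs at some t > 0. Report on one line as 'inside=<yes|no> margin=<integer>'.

d = (-27, 4),  |d|² = 745;  R = 2+6 = 8,  c = 745−8² = 681
v_rel = (-1, -11),  |v_rel|² = 122;  v_rel·d = (-1)·(-27) + (-11)·(4) = -17
122·t² + 34·t + 681 = 0  ⇒  m = (-17)² − 122·681 = -82793
m = -82793 < 0,  v_rel·d = -17 < 0  ⇒  outside

inside=no margin=-82793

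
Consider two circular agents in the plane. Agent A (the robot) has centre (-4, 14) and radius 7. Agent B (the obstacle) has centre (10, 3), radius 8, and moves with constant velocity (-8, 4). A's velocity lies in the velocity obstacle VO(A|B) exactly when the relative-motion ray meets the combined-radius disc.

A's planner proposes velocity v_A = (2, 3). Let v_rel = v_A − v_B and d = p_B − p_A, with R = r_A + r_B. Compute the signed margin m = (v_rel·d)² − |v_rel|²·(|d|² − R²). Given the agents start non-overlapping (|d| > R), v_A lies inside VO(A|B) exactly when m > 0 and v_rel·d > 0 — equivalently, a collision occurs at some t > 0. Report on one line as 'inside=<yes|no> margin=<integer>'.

d = (14, -11),  |d|² = 317;  R = 7+8 = 15,  c = 317−15² = 92
v_rel = (10, -1),  |v_rel|² = 101;  v_rel·d = (10)·(14) + (-1)·(-11) = 151
101·t² − 302·t + 92 = 0  ⇒  m = 151² − 101·92 = 13509
m = 13509 > 0,  v_rel·d = 151 > 0  ⇒  inside

inside=yes margin=13509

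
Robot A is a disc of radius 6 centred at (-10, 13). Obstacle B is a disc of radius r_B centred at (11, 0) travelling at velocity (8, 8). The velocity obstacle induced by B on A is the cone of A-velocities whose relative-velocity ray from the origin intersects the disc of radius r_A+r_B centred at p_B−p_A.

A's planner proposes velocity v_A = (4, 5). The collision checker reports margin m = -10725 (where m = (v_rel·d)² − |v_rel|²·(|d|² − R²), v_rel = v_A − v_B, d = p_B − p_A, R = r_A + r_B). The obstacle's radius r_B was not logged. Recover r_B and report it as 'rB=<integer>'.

m = -10725
d = (21, -13);  v_rel = (-4, -3),  |v_rel|² = 25
v_rel×d = (-4)·(-13) − (-3)·(21) = 115
since m = R²·25 − 115²:  R² = (13225 + -10725) / 25 = 100
R = √100 = 10  ⇒  r_B = 10 − 6 = 4

rB=4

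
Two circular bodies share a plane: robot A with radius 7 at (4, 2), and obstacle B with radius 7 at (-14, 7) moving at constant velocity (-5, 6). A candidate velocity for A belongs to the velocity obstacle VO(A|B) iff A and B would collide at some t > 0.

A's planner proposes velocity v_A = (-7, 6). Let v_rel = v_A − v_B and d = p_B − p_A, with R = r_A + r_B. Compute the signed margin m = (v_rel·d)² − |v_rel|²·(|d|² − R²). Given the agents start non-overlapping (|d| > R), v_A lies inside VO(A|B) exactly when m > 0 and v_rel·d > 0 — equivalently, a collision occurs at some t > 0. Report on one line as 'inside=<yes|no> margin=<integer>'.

d = (-18, 5),  |d|² = 349;  R = 7+7 = 14,  c = 349−14² = 153
v_rel = (-2, 0),  |v_rel|² = 4;  v_rel·d = (-2)·(-18) + (0)·(5) = 36
4·t² − 72·t + 153 = 0  ⇒  m = 36² − 4·153 = 684
m = 684 > 0,  v_rel·d = 36 > 0  ⇒  inside

inside=yes margin=684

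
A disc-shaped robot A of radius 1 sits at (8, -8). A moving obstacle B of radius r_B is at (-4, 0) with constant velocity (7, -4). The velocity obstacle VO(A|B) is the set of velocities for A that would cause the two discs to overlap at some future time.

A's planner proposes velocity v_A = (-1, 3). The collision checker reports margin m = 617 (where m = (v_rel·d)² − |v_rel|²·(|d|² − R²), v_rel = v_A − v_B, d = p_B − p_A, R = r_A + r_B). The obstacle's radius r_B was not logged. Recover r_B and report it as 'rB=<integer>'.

m = 617
d = (-12, 8);  v_rel = (-8, 7),  |v_rel|² = 113
v_rel×d = (-8)·(8) − (7)·(-12) = 20
since m = R²·113 − 20²:  R² = (400 + 617) / 113 = 9
R = √9 = 3  ⇒  r_B = 3 − 1 = 2

rB=2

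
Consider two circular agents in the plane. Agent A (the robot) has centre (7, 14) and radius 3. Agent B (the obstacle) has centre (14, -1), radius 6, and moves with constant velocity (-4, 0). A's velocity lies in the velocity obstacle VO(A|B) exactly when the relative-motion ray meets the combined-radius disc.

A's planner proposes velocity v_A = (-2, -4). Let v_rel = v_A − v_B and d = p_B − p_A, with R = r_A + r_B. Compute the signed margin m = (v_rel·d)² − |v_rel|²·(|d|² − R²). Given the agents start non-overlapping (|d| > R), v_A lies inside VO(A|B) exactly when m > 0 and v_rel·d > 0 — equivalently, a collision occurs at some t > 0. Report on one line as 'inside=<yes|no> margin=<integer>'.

d = (7, -15),  |d|² = 274;  R = 3+6 = 9,  c = 274−9² = 193
v_rel = (2, -4),  |v_rel|² = 20;  v_rel·d = (2)·(7) + (-4)·(-15) = 74
20·t² − 148·t + 193 = 0  ⇒  m = 74² − 20·193 = 1616
m = 1616 > 0,  v_rel·d = 74 > 0  ⇒  inside

inside=yes margin=1616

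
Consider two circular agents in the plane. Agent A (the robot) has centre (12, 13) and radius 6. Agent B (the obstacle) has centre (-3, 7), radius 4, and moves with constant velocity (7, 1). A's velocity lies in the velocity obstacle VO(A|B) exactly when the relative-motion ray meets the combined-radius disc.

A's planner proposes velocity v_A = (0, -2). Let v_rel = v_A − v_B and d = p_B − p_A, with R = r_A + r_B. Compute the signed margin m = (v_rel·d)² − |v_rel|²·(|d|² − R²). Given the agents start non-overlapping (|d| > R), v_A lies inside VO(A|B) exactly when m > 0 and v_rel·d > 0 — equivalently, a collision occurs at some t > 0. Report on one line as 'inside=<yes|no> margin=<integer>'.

d = (-15, -6),  |d|² = 261;  R = 6+4 = 10,  c = 261−10² = 161
v_rel = (-7, -3),  |v_rel|² = 58;  v_rel·d = (-7)·(-15) + (-3)·(-6) = 123
58·t² − 246·t + 161 = 0  ⇒  m = 123² − 58·161 = 5791
m = 5791 > 0,  v_rel·d = 123 > 0  ⇒  inside

inside=yes margin=5791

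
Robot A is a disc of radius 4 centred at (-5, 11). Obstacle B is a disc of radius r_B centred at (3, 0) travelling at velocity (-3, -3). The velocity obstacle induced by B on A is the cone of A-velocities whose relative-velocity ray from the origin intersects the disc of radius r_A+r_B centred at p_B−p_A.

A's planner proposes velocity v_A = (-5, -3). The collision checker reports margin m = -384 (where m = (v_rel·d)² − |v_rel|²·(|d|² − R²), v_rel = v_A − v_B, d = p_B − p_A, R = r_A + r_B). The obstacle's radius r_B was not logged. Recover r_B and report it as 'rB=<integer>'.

m = -384
d = (8, -11);  v_rel = (-2, 0),  |v_rel|² = 4
v_rel×d = (-2)·(-11) − (0)·(8) = 22
since m = R²·4 − 22²:  R² = (484 + -384) / 4 = 25
R = √25 = 5  ⇒  r_B = 5 − 4 = 1

rB=1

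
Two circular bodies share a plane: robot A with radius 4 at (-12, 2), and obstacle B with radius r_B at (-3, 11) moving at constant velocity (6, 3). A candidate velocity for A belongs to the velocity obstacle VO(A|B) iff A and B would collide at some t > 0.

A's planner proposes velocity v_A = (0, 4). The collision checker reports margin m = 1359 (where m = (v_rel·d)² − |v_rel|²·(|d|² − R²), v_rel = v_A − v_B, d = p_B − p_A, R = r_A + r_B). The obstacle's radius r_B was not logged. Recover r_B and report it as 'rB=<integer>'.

m = 1359
d = (9, 9);  v_rel = (-6, 1),  |v_rel|² = 37
v_rel×d = (-6)·(9) − (1)·(9) = -63
since m = R²·37 − (-63)²:  R² = (3969 + 1359) / 37 = 144
R = √144 = 12  ⇒  r_B = 12 − 4 = 8

rB=8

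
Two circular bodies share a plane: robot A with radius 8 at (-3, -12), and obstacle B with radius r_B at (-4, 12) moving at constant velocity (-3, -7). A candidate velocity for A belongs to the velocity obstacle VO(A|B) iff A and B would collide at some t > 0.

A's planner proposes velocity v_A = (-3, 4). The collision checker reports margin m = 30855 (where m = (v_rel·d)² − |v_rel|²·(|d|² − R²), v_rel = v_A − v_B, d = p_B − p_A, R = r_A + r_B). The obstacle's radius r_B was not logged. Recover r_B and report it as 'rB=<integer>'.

m = 30855
d = (-1, 24);  v_rel = (0, 11),  |v_rel|² = 121
v_rel×d = (0)·(24) − (11)·(-1) = 11
since m = R²·121 − 11²:  R² = (121 + 30855) / 121 = 256
R = √256 = 16  ⇒  r_B = 16 − 8 = 8

rB=8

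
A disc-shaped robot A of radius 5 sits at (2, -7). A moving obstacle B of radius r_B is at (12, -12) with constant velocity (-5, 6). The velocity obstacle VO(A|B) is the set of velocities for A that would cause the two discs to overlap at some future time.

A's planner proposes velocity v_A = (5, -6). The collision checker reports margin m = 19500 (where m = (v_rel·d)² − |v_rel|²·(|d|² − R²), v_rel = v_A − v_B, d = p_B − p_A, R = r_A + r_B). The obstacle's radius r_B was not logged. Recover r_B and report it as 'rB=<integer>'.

m = 19500
d = (10, -5);  v_rel = (10, -12),  |v_rel|² = 244
v_rel×d = (10)·(-5) − (-12)·(10) = 70
since m = R²·244 − 70²:  R² = (4900 + 19500) / 244 = 100
R = √100 = 10  ⇒  r_B = 10 − 5 = 5

rB=5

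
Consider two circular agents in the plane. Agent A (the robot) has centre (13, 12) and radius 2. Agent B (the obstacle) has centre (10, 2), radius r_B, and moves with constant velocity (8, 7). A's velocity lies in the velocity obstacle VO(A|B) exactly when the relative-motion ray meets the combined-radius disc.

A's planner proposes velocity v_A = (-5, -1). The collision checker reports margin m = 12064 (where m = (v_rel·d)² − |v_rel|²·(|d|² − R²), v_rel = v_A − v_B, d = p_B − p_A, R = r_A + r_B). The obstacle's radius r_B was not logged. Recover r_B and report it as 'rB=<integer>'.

m = 12064
d = (-3, -10);  v_rel = (-13, -8),  |v_rel|² = 233
v_rel×d = (-13)·(-10) − (-8)·(-3) = 106
since m = R²·233 − 106²:  R² = (11236 + 12064) / 233 = 100
R = √100 = 10  ⇒  r_B = 10 − 2 = 8

rB=8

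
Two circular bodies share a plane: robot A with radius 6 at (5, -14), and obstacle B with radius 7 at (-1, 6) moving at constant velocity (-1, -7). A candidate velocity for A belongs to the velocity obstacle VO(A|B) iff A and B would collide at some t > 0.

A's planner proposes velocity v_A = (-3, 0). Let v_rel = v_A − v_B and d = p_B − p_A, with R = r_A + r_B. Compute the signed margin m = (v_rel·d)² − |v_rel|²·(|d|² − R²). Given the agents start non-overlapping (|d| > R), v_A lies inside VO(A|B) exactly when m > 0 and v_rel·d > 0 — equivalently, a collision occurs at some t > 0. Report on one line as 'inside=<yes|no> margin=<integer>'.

d = (-6, 20),  |d|² = 436;  R = 6+7 = 13,  c = 436−13² = 267
v_rel = (-2, 7),  |v_rel|² = 53;  v_rel·d = (-2)·(-6) + (7)·(20) = 152
53·t² − 304·t + 267 = 0  ⇒  m = 152² − 53·267 = 8953
m = 8953 > 0,  v_rel·d = 152 > 0  ⇒  inside

inside=yes margin=8953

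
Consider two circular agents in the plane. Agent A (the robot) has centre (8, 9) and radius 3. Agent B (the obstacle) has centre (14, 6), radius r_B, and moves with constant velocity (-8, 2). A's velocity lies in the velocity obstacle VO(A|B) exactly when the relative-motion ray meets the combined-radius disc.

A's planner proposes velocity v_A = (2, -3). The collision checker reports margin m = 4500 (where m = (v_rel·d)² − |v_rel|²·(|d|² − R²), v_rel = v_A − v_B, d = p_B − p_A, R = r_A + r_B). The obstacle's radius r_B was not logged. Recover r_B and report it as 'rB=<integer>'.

m = 4500
d = (6, -3);  v_rel = (10, -5),  |v_rel|² = 125
v_rel×d = (10)·(-3) − (-5)·(6) = 0
since m = R²·125 − 0²:  R² = (0 + 4500) / 125 = 36
R = √36 = 6  ⇒  r_B = 6 − 3 = 3

rB=3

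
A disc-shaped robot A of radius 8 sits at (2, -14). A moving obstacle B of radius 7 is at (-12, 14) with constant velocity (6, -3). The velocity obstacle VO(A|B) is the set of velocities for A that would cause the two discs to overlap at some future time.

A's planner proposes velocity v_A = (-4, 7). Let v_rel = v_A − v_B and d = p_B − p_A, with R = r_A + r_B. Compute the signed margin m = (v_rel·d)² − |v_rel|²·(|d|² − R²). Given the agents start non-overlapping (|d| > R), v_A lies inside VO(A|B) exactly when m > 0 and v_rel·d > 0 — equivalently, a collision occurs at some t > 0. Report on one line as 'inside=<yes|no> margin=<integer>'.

d = (-14, 28),  |d|² = 980;  R = 8+7 = 15,  c = 980−15² = 755
v_rel = (-10, 10),  |v_rel|² = 200;  v_rel·d = (-10)·(-14) + (10)·(28) = 420
200·t² − 840·t + 755 = 0  ⇒  m = 420² − 200·755 = 25400
m = 25400 > 0,  v_rel·d = 420 > 0  ⇒  inside

inside=yes margin=25400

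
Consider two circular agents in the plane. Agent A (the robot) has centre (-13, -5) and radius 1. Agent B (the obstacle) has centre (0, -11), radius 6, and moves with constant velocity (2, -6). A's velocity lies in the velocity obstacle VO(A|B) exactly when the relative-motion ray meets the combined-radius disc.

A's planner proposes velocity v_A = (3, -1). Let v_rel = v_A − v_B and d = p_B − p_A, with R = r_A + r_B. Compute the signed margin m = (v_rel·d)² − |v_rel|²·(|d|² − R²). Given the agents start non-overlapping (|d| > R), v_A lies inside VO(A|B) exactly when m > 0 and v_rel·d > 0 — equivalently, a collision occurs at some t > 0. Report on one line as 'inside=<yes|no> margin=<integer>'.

d = (13, -6),  |d|² = 205;  R = 1+6 = 7,  c = 205−7² = 156
v_rel = (1, 5),  |v_rel|² = 26;  v_rel·d = (1)·(13) + (5)·(-6) = -17
26·t² + 34·t + 156 = 0  ⇒  m = (-17)² − 26·156 = -3767
m = -3767 < 0,  v_rel·d = -17 < 0  ⇒  outside

inside=no margin=-3767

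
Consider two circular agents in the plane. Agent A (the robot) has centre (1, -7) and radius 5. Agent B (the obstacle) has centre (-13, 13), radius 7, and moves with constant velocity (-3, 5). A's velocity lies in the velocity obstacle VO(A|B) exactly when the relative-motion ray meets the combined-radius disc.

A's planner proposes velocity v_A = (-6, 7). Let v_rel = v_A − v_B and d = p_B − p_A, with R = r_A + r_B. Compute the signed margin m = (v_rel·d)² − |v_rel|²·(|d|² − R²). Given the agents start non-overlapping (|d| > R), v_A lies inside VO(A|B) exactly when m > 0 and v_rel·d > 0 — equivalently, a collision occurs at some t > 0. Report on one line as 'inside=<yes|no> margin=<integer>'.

d = (-14, 20),  |d|² = 596;  R = 5+7 = 12,  c = 596−12² = 452
v_rel = (-3, 2),  |v_rel|² = 13;  v_rel·d = (-3)·(-14) + (2)·(20) = 82
13·t² − 164·t + 452 = 0  ⇒  m = 82² − 13·452 = 848
m = 848 > 0,  v_rel·d = 82 > 0  ⇒  inside

inside=yes margin=848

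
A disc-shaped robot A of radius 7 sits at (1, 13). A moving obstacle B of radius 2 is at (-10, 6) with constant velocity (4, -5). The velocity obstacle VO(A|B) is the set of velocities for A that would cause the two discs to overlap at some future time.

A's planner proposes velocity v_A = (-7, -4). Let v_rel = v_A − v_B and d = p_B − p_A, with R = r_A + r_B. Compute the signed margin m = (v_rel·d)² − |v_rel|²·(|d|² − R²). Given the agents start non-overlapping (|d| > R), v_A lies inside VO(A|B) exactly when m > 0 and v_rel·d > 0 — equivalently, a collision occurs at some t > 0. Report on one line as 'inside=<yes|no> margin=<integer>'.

d = (-11, -7),  |d|² = 170;  R = 7+2 = 9,  c = 170−9² = 89
v_rel = (-11, 1),  |v_rel|² = 122;  v_rel·d = (-11)·(-11) + (1)·(-7) = 114
122·t² − 228·t + 89 = 0  ⇒  m = 114² − 122·89 = 2138
m = 2138 > 0,  v_rel·d = 114 > 0  ⇒  inside

inside=yes margin=2138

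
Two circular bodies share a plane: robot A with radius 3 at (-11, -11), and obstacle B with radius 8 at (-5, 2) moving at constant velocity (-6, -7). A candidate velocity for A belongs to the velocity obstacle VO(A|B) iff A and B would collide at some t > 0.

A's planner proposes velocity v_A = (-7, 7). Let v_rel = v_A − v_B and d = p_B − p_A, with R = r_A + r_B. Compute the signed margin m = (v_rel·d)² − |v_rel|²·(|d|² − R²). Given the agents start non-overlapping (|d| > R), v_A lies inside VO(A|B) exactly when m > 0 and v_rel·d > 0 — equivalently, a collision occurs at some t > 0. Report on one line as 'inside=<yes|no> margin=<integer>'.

d = (6, 13),  |d|² = 205;  R = 3+8 = 11,  c = 205−11² = 84
v_rel = (-1, 14),  |v_rel|² = 197;  v_rel·d = (-1)·(6) + (14)·(13) = 176
197·t² − 352·t + 84 = 0  ⇒  m = 176² − 197·84 = 14428
m = 14428 > 0,  v_rel·d = 176 > 0  ⇒  inside

inside=yes margin=14428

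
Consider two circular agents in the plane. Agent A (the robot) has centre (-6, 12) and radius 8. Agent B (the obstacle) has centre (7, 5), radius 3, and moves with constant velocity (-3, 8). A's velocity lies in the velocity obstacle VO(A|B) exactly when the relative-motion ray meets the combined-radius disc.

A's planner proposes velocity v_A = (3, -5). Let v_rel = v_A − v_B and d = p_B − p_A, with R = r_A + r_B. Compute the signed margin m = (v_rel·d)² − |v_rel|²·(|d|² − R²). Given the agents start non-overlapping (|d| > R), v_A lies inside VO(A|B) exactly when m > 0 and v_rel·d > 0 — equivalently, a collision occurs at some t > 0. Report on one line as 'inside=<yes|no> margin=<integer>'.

d = (13, -7),  |d|² = 218;  R = 8+3 = 11,  c = 218−11² = 97
v_rel = (6, -13),  |v_rel|² = 205;  v_rel·d = (6)·(13) + (-13)·(-7) = 169
205·t² − 338·t + 97 = 0  ⇒  m = 169² − 205·97 = 8676
m = 8676 > 0,  v_rel·d = 169 > 0  ⇒  inside

inside=yes margin=8676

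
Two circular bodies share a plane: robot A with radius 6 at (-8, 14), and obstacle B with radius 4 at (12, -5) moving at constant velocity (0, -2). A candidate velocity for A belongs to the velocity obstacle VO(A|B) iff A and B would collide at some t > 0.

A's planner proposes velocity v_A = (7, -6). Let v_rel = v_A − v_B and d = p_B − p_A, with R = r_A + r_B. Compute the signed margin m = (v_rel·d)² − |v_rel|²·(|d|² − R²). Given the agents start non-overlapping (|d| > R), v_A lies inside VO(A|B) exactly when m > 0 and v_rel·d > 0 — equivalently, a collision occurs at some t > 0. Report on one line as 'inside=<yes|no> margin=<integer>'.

d = (20, -19),  |d|² = 761;  R = 6+4 = 10,  c = 761−10² = 661
v_rel = (7, -4),  |v_rel|² = 65;  v_rel·d = (7)·(20) + (-4)·(-19) = 216
65·t² − 432·t + 661 = 0  ⇒  m = 216² − 65·661 = 3691
m = 3691 > 0,  v_rel·d = 216 > 0  ⇒  inside

inside=yes margin=3691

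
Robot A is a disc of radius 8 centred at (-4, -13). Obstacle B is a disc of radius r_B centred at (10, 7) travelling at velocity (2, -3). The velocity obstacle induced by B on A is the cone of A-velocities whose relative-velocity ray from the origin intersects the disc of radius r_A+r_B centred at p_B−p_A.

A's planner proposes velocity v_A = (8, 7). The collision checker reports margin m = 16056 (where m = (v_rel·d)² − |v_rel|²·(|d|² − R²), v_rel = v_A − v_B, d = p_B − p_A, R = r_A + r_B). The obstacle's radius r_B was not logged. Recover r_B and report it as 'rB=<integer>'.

m = 16056
d = (14, 20);  v_rel = (6, 10),  |v_rel|² = 136
v_rel×d = (6)·(20) − (10)·(14) = -20
since m = R²·136 − (-20)²:  R² = (400 + 16056) / 136 = 121
R = √121 = 11  ⇒  r_B = 11 − 8 = 3

rB=3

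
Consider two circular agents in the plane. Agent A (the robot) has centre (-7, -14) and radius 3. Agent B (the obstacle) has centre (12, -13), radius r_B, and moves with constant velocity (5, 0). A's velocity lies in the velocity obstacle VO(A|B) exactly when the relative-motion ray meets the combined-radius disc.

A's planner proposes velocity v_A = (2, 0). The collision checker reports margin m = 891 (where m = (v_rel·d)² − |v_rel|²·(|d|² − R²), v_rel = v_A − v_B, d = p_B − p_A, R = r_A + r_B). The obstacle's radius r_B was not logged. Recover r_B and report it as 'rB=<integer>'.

m = 891
d = (19, 1);  v_rel = (-3, 0),  |v_rel|² = 9
v_rel×d = (-3)·(1) − (0)·(19) = -3
since m = R²·9 − (-3)²:  R² = (9 + 891) / 9 = 100
R = √100 = 10  ⇒  r_B = 10 − 3 = 7

rB=7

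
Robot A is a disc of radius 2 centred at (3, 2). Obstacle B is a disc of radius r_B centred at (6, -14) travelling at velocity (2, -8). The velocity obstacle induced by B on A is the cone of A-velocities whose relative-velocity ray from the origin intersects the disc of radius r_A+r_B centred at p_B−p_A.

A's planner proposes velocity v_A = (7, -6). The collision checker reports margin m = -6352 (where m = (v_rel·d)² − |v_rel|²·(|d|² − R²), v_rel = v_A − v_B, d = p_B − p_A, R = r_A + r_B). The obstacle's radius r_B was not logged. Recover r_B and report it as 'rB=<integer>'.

m = -6352
d = (3, -16);  v_rel = (5, 2),  |v_rel|² = 29
v_rel×d = (5)·(-16) − (2)·(3) = -86
since m = R²·29 − (-86)²:  R² = (7396 + -6352) / 29 = 36
R = √36 = 6  ⇒  r_B = 6 − 2 = 4

rB=4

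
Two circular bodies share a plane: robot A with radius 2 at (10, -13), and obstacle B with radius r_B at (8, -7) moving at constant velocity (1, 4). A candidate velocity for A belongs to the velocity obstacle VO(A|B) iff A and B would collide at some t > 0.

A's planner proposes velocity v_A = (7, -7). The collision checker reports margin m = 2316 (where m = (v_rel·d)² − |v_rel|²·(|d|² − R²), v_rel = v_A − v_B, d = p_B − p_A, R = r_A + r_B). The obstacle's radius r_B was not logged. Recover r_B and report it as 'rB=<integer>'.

m = 2316
d = (-2, 6);  v_rel = (6, -11),  |v_rel|² = 157
v_rel×d = (6)·(6) − (-11)·(-2) = 14
since m = R²·157 − 14²:  R² = (196 + 2316) / 157 = 16
R = √16 = 4  ⇒  r_B = 4 − 2 = 2

rB=2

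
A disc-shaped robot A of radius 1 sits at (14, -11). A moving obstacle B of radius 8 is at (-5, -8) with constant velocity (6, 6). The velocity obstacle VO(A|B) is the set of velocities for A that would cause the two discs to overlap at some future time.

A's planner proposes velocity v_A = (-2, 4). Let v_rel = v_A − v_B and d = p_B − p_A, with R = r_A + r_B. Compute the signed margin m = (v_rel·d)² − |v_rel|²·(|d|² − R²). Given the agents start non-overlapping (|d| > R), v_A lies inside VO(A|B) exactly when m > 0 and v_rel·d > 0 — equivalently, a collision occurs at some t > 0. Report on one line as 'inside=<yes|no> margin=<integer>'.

d = (-19, 3),  |d|² = 370;  R = 1+8 = 9,  c = 370−9² = 289
v_rel = (-8, -2),  |v_rel|² = 68;  v_rel·d = (-8)·(-19) + (-2)·(3) = 146
68·t² − 292·t + 289 = 0  ⇒  m = 146² − 68·289 = 1664
m = 1664 > 0,  v_rel·d = 146 > 0  ⇒  inside

inside=yes margin=1664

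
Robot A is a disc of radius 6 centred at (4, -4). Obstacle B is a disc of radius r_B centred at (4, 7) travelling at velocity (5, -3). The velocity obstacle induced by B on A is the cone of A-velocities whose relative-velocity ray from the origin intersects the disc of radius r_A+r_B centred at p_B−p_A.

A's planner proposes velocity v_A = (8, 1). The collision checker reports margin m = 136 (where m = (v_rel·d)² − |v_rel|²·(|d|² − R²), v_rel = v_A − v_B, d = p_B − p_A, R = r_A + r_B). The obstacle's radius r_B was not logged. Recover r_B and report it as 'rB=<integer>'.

m = 136
d = (0, 11);  v_rel = (3, 4),  |v_rel|² = 25
v_rel×d = (3)·(11) − (4)·(0) = 33
since m = R²·25 − 33²:  R² = (1089 + 136) / 25 = 49
R = √49 = 7  ⇒  r_B = 7 − 6 = 1

rB=1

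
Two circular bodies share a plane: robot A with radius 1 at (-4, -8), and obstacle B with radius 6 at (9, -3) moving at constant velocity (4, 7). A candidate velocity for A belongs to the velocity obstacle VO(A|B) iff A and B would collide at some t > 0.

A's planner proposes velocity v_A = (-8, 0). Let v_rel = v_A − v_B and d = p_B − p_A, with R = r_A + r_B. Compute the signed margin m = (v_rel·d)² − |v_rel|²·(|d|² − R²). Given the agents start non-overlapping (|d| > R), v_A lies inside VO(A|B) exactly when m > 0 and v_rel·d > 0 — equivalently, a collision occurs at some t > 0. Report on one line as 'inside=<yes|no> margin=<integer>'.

d = (13, 5),  |d|² = 194;  R = 1+6 = 7,  c = 194−7² = 145
v_rel = (-12, -7),  |v_rel|² = 193;  v_rel·d = (-12)·(13) + (-7)·(5) = -191
193·t² + 382·t + 145 = 0  ⇒  m = (-191)² − 193·145 = 8496
m = 8496 > 0,  v_rel·d = -191 < 0  ⇒  outside

inside=no margin=8496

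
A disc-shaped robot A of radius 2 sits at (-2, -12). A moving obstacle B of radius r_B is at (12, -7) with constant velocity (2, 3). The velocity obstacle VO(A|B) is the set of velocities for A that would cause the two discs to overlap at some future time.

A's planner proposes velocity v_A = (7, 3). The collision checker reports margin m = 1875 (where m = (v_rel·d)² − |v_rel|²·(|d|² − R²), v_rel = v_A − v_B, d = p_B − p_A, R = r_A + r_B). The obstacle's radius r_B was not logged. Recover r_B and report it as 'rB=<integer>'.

m = 1875
d = (14, 5);  v_rel = (5, 0),  |v_rel|² = 25
v_rel×d = (5)·(5) − (0)·(14) = 25
since m = R²·25 − 25²:  R² = (625 + 1875) / 25 = 100
R = √100 = 10  ⇒  r_B = 10 − 2 = 8

rB=8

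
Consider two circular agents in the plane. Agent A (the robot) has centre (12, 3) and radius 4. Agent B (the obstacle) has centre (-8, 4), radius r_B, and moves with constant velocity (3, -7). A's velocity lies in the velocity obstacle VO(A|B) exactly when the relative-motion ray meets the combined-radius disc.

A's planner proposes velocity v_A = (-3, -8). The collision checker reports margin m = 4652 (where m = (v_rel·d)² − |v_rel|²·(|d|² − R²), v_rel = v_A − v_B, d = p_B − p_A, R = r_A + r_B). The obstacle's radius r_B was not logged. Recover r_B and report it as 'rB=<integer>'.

m = 4652
d = (-20, 1);  v_rel = (-6, -1),  |v_rel|² = 37
v_rel×d = (-6)·(1) − (-1)·(-20) = -26
since m = R²·37 − (-26)²:  R² = (676 + 4652) / 37 = 144
R = √144 = 12  ⇒  r_B = 12 − 4 = 8

rB=8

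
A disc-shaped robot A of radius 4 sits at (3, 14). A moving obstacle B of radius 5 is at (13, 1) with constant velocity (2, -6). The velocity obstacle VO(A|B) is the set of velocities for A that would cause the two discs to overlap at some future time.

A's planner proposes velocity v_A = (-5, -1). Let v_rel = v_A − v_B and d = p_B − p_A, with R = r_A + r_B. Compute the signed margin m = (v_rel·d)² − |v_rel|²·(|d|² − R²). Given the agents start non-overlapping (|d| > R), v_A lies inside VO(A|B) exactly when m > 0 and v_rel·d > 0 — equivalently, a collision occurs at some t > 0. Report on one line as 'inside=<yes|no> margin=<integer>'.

d = (10, -13),  |d|² = 269;  R = 4+5 = 9,  c = 269−9² = 188
v_rel = (-7, 5),  |v_rel|² = 74;  v_rel·d = (-7)·(10) + (5)·(-13) = -135
74·t² + 270·t + 188 = 0  ⇒  m = (-135)² − 74·188 = 4313
m = 4313 > 0,  v_rel·d = -135 < 0  ⇒  outside

inside=no margin=4313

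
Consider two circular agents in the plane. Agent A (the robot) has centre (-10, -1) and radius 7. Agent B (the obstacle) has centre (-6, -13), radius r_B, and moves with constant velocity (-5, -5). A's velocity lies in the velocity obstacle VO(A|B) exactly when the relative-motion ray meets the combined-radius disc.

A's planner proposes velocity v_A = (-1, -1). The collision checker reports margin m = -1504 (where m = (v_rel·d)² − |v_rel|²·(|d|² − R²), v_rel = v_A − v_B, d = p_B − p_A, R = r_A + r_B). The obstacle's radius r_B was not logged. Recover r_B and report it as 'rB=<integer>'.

m = -1504
d = (4, -12);  v_rel = (4, 4),  |v_rel|² = 32
v_rel×d = (4)·(-12) − (4)·(4) = -64
since m = R²·32 − (-64)²:  R² = (4096 + -1504) / 32 = 81
R = √81 = 9  ⇒  r_B = 9 − 7 = 2

rB=2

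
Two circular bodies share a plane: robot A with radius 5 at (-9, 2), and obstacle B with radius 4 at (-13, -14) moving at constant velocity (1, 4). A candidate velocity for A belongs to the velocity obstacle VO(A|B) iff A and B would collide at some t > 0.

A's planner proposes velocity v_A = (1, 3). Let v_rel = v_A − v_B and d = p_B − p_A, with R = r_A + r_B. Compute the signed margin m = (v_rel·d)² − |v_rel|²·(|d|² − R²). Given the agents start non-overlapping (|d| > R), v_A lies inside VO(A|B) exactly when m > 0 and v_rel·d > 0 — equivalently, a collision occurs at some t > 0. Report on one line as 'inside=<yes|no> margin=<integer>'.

d = (-4, -16),  |d|² = 272;  R = 5+4 = 9,  c = 272−9² = 191
v_rel = (0, -1),  |v_rel|² = 1;  v_rel·d = (0)·(-4) + (-1)·(-16) = 16
1·t² − 32·t + 191 = 0  ⇒  m = 16² − 1·191 = 65
m = 65 > 0,  v_rel·d = 16 > 0  ⇒  inside

inside=yes margin=65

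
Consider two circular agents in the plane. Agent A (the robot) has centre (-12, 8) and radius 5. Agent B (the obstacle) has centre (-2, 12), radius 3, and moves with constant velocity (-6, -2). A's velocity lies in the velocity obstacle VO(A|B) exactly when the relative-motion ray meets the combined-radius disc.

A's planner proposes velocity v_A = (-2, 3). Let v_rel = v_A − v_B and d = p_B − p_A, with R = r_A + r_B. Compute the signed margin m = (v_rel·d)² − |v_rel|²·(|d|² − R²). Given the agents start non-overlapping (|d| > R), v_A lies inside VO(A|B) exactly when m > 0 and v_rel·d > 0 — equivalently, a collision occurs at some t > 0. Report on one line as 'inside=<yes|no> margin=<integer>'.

d = (10, 4),  |d|² = 116;  R = 5+3 = 8,  c = 116−8² = 52
v_rel = (4, 5),  |v_rel|² = 41;  v_rel·d = (4)·(10) + (5)·(4) = 60
41·t² − 120·t + 52 = 0  ⇒  m = 60² − 41·52 = 1468
m = 1468 > 0,  v_rel·d = 60 > 0  ⇒  inside

inside=yes margin=1468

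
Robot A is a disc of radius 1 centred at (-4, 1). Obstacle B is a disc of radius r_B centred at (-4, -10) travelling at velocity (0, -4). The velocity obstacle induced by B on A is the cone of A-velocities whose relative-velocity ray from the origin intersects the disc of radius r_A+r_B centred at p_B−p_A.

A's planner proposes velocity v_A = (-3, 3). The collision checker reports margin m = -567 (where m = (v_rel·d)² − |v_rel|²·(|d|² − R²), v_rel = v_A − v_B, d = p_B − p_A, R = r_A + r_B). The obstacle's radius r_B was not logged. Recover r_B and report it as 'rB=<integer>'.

m = -567
d = (0, -11);  v_rel = (-3, 7),  |v_rel|² = 58
v_rel×d = (-3)·(-11) − (7)·(0) = 33
since m = R²·58 − 33²:  R² = (1089 + -567) / 58 = 9
R = √9 = 3  ⇒  r_B = 3 − 1 = 2

rB=2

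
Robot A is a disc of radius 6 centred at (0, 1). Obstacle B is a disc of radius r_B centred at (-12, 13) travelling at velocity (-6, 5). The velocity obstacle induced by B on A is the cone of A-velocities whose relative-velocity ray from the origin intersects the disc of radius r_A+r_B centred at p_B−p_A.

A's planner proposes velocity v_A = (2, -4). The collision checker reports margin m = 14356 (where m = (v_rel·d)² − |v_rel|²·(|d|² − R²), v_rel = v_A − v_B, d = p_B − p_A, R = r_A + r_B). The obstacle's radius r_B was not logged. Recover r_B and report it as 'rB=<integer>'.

m = 14356
d = (-12, 12);  v_rel = (8, -9),  |v_rel|² = 145
v_rel×d = (8)·(12) − (-9)·(-12) = -12
since m = R²·145 − (-12)²:  R² = (144 + 14356) / 145 = 100
R = √100 = 10  ⇒  r_B = 10 − 6 = 4

rB=4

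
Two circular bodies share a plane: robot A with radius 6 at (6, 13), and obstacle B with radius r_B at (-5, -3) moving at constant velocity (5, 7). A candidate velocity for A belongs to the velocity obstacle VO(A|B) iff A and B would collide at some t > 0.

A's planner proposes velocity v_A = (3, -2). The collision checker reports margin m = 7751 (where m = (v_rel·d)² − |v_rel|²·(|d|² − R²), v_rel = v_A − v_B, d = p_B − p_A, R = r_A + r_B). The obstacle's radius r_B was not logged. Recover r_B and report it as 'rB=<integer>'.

m = 7751
d = (-11, -16);  v_rel = (-2, -9),  |v_rel|² = 85
v_rel×d = (-2)·(-16) − (-9)·(-11) = -67
since m = R²·85 − (-67)²:  R² = (4489 + 7751) / 85 = 144
R = √144 = 12  ⇒  r_B = 12 − 6 = 6

rB=6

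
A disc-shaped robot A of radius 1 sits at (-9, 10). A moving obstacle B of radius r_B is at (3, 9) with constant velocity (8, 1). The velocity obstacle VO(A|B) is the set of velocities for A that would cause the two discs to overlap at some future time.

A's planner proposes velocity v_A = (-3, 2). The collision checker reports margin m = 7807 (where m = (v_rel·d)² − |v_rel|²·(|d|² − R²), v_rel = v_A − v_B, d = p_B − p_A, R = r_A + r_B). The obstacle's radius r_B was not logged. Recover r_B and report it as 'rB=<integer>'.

m = 7807
d = (12, -1);  v_rel = (-11, 1),  |v_rel|² = 122
v_rel×d = (-11)·(-1) − (1)·(12) = -1
since m = R²·122 − (-1)²:  R² = (1 + 7807) / 122 = 64
R = √64 = 8  ⇒  r_B = 8 − 1 = 7

rB=7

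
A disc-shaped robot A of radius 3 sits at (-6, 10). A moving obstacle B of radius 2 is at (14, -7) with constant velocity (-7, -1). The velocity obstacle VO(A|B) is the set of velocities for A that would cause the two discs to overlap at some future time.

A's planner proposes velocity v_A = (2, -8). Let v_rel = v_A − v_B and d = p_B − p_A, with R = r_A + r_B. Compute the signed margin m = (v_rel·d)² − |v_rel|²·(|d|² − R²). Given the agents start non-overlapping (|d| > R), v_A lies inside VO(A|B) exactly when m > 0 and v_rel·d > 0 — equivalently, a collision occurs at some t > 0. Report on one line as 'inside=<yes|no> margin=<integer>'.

d = (20, -17),  |d|² = 689;  R = 3+2 = 5,  c = 689−5² = 664
v_rel = (9, -7),  |v_rel|² = 130;  v_rel·d = (9)·(20) + (-7)·(-17) = 299
130·t² − 598·t + 664 = 0  ⇒  m = 299² − 130·664 = 3081
m = 3081 > 0,  v_rel·d = 299 > 0  ⇒  inside

inside=yes margin=3081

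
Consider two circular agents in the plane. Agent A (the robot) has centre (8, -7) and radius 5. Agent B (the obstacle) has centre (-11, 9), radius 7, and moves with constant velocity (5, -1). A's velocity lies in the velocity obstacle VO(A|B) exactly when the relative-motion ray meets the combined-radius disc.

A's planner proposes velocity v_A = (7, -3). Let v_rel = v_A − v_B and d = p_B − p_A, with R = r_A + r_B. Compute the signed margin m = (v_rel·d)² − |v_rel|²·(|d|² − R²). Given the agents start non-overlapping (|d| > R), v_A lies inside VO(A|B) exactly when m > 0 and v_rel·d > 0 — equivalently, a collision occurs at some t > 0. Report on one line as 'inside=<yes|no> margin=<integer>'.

d = (-19, 16),  |d|² = 617;  R = 5+7 = 12,  c = 617−12² = 473
v_rel = (2, -2),  |v_rel|² = 8;  v_rel·d = (2)·(-19) + (-2)·(16) = -70
8·t² + 140·t + 473 = 0  ⇒  m = (-70)² − 8·473 = 1116
m = 1116 > 0,  v_rel·d = -70 < 0  ⇒  outside

inside=no margin=1116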